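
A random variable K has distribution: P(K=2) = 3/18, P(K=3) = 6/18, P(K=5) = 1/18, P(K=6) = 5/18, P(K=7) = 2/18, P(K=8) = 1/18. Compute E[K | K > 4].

19/3

P(K > 4) = 1/2.
Σ over the event: 5·1/18 + 6·5/18 + 7·1/9 + 8·1/18 = 19/6.
E[K | K > 4] = (19/6) / (1/2) = 19/3.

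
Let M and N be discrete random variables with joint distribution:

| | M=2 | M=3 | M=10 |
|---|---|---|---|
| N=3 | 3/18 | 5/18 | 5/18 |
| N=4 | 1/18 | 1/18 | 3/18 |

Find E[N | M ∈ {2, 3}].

P(M ∈ {2, 3}) = 5/9.
Σ N·P over the event = 3·(3/18) + 4·(1/18) + 3·(5/18) + 4·(1/18) = 16/9.
E[N | M ∈ {2, 3}] = (16/9) / (5/9) = 16/5.

16/5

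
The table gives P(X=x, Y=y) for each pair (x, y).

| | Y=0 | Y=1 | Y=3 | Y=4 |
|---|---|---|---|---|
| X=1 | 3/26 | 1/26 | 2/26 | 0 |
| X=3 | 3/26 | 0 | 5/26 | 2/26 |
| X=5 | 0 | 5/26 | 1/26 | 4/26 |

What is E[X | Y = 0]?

P(Y = 0) = 3/13.
Σ X·P over the event = 1·(3/26) + 3·(3/26) = 6/13.
E[X | Y = 0] = (6/13) / (3/13) = 2.

2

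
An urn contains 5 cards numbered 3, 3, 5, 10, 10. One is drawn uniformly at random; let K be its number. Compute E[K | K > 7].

10

P(K > 7) = 2/5.
Σ over the event: 10·2/5 = 4.
E[K | K > 7] = (4) / (2/5) = 10.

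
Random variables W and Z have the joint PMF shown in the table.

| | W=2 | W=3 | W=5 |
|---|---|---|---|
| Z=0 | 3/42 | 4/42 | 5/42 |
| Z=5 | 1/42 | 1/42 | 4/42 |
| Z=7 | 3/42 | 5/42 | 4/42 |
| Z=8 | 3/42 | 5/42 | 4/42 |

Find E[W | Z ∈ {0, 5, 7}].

P(Z ∈ {0, 5, 7}) = 5/7.
Summing W·P(W=x,Z=y) over the conditioning event gives 109/42.
E[W | Z ∈ {0, 5, 7}] = (109/42) / (5/7) = 109/30.

109/30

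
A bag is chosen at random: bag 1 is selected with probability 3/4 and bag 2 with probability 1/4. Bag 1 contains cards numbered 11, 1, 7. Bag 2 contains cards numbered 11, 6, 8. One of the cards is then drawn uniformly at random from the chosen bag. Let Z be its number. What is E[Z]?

E[Z | bag 1] = (11+1+7)/3 = 19/3.
E[Z | bag 2] = (11+6+8)/3 = 25/3.
E[Z] = (3/4)·(19/3) + (1/4)·(25/3) = 41/6.

41/6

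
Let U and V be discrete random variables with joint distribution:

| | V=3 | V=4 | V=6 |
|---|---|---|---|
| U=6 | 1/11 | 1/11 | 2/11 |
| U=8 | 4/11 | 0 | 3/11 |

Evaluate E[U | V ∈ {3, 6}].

37/5

P(V ∈ {3, 6}) = 10/11.
Σ U·P over the event = 6·(1/11) + 6·(2/11) + 8·(4/11) + 8·(3/11) = 74/11.
E[U | V ∈ {3, 6}] = (74/11) / (10/11) = 37/5.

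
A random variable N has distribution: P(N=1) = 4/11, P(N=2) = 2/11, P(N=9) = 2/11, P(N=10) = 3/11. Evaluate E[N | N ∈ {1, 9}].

P(N ∈ {1, 9}) = 6/11.
Σ over the event: 1·4/11 + 9·2/11 = 2.
E[N | N ∈ {1, 9}] = (2) / (6/11) = 11/3.

11/3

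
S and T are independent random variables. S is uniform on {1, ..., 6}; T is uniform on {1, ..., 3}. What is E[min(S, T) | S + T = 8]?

Outcomes with S + T = 8: (5,3), (6,2), each with probability 1/18.
E[min(S, T) | S + T = 8] = (3 + 2) / 2 = 5/2.

5/2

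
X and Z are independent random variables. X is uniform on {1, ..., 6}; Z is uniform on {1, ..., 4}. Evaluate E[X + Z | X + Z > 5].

52/7

P(X + Z > 5) = 7/12.
Summing (X+Z)·P(x,y) over outcomes with X + Z > 5 gives 13/3.
E[X + Z | X + Z > 5] = (13/3) / (7/12) = 52/7.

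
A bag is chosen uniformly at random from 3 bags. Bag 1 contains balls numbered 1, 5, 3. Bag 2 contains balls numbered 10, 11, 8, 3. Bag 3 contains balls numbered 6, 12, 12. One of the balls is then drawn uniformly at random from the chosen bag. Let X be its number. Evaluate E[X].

E[X | bag 1] = (1+5+3)/3 = 3.
E[X | bag 2] = (10+11+8+3)/4 = 8.
E[X | bag 3] = (6+12+12)/3 = 10.
By the law of total expectation,
E[X] = (1/3)·(3) + (1/3)·(8) + (1/3)·(10) = 7.

7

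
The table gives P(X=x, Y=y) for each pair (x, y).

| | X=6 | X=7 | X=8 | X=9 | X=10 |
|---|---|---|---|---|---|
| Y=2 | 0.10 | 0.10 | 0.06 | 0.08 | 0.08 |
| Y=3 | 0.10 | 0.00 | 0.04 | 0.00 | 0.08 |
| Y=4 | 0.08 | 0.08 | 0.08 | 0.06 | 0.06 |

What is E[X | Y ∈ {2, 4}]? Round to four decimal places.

7.8462

P(Y ∈ {2, 4}) = 0.78.
Summing X·P(X=x,Y=y) over the conditioning event gives 6.12.
E[X | Y ∈ {2, 4}] = (6.12) / (0.78) = 7.8462.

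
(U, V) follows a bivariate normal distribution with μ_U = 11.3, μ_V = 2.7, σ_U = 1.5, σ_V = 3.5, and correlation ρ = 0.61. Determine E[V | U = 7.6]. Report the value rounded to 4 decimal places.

-2.5663

For a bivariate normal, E[V | U=x] = μ_V + ρ·(σ_V/σ_U)·(x − μ_U).
E[V | U=7.6] = 2.7 + (0.61)·(3.5/1.5)·(7.6 − (11.3)) = 2.7 + (1.42333)·(-3.7) = -2.5663.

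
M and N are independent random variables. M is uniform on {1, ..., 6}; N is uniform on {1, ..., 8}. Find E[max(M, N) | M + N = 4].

8/3

Outcomes with M + N = 4: (1,3), (2,2), (3,1), each with probability 1/48.
E[max(M, N) | M + N = 4] = (3 + 2 + 3) / 3 = 8/3.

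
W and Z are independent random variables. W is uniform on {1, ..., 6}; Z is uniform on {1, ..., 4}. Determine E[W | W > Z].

32/7

P(W > Z) = 7/12.
Summing W·P(x,y) over outcomes with W > Z gives 8/3.
E[W | W > Z] = (8/3) / (7/12) = 32/7.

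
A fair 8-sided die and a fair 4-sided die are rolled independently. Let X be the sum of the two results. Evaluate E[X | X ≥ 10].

P(X ≥ 10) = 3/16.
Σ over the event: 10·3/32 + 11·1/16 + 12·1/32 = 2.
E[X | X ≥ 10] = (2) / (3/16) = 32/3.

32/3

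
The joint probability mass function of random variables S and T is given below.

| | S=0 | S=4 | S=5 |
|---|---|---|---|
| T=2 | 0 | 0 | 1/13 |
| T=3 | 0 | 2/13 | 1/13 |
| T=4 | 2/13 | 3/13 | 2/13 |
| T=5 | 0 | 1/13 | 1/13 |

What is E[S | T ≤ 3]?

9/2

P(T ≤ 3) = 4/13.
Summing S·P(S=x,T=y) over the conditioning event gives 18/13.
E[S | T ≤ 3] = (18/13) / (4/13) = 9/2.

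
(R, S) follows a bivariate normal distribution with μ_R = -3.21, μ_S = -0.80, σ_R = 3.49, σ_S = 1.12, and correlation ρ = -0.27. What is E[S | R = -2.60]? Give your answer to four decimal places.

-0.8529

The regression of S on R has slope ρ·σ_S/σ_R and passes through (μ_R, μ_S).
E[S | R=-2.60] = -0.80 + (-0.27)·(1.12/3.49)·(-2.60 − (-3.21)) = -0.80 + (-0.086648)·(0.61) = -0.8529.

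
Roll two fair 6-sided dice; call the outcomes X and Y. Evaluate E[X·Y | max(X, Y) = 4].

64/7

Outcomes with max(X, Y) = 4: (1,4), (2,4), (3,4), (4,1), (4,2), (4,3), (4,4), each with probability 1/36.
E[X·Y | max(X, Y) = 4] = (4 + 8 + 12 + 4 + 8 + 12 + 16) / 7 = 64/7.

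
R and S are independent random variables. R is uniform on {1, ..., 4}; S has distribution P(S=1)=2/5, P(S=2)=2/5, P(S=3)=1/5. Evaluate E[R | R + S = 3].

3/2

P(R + S = 3) = 1/5.
Summing R·P(x,y) over outcomes with R + S = 3 gives 3/10.
E[R | R + S = 3] = (3/10) / (1/5) = 3/2.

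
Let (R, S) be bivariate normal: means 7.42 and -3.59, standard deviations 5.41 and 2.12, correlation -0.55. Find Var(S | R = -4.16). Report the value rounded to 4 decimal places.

3.1348

The conditional variance in a bivariate normal is σ_S²(1 − ρ²), independent of x.
Var(S | R=-4.16) = (2.12)²·(1 − (-0.55)²) = 4.4944·0.6975 = 3.1348.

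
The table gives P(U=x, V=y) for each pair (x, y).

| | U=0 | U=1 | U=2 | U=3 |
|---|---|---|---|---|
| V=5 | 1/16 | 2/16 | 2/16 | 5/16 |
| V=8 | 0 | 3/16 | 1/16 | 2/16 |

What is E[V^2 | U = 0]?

P(U = 0) = 1/16.
Σ V^2·P over the event = 25·(1/16) = 25/16.
E[V^2 | U = 0] = (25/16) / (1/16) = 25.

25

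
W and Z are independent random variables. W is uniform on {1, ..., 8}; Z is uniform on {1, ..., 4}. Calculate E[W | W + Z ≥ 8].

P(W + Z ≥ 8) = 7/16.
Summing W·P(x,y) over outcomes with W + Z ≥ 8 gives 23/8.
E[W | W + Z ≥ 8] = (23/8) / (7/16) = 46/7.

46/7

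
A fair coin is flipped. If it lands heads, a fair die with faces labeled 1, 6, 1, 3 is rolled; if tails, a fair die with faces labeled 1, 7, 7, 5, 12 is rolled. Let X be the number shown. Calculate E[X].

183/40

E[X | heads] = (1+6+1+3)/4 = 11/4.
E[X | tails] = (1+7+7+5+12)/5 = 32/5.
E[X] = (1/2)·(11/4) + (1/2)·(32/5) = 183/40.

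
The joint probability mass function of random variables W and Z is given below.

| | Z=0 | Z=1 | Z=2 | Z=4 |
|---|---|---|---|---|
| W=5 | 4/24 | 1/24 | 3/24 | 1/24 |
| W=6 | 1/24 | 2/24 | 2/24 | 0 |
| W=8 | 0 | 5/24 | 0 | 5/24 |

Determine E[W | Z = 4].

P(Z = 4) = 1/4.
Σ W·P over the event = 5·(1/24) + 8·(5/24) = 15/8.
E[W | Z = 4] = (15/8) / (1/4) = 15/2.

15/2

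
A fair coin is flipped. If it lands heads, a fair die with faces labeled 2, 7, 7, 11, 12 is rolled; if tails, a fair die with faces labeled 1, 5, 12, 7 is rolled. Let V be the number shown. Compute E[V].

E[V | heads] = (2+7+7+11+12)/5 = 39/5.
E[V | tails] = (1+5+12+7)/4 = 25/4.
By the law of total expectation,
E[V] = (1/2)·(39/5) + (1/2)·(25/4) = 281/40.

281/40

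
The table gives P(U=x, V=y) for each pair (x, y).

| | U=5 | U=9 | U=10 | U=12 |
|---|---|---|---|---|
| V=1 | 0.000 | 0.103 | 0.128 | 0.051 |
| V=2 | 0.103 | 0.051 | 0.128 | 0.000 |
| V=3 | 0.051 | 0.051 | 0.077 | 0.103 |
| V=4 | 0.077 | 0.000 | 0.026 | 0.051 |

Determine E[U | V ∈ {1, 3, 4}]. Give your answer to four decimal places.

P(V ∈ {1, 3, 4}) = 0.718.
Summing U·P(U=x,V=y) over the conditioning event gives 6.796.
E[U | V ∈ {1, 3, 4}] = (6.796) / (0.718) = 9.4652.

9.4652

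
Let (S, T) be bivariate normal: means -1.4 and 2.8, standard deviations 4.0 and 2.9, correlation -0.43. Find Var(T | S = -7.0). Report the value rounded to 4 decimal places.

For a bivariate normal, Var(T | S=x) = σ_T²(1 − ρ²).
Var(T | S=-7.0) = (2.9)²·(1 − (-0.43)²) = 8.41·0.8151 = 6.8550.

6.8550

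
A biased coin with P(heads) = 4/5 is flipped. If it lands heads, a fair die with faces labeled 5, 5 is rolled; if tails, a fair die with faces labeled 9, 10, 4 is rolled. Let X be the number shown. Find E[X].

83/15

E[X | heads] = (5+5)/2 = 5.
E[X | tails] = (9+10+4)/3 = 23/3.
By the law of total expectation,
E[X] = (4/5)·(5) + (1/5)·(23/3) = 83/15.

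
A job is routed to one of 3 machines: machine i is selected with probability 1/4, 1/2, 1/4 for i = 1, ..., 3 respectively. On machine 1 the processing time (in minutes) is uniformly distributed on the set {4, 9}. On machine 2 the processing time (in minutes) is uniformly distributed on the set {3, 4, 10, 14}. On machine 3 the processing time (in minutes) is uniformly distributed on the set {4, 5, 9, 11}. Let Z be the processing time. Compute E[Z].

117/16

E[Z | machine 1] = (4+9)/2 = 13/2.
E[Z | machine 2] = (3+4+10+14)/4 = 31/4.
E[Z | machine 3] = (4+5+9+11)/4 = 29/4.
By the law of total expectation,
E[Z] = (1/4)·(13/2) + (1/2)·(31/4) + (1/4)·(29/4) = 117/16.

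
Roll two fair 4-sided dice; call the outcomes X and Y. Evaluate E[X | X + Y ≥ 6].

Outcomes with X + Y ≥ 6: (2,4), (3,3), (3,4), (4,2), (4,3), (4,4), each with probability 1/16.
E[X | X + Y ≥ 6] = (2 + 3 + 3 + 4 + 4 + 4) / 6 = 10/3.

10/3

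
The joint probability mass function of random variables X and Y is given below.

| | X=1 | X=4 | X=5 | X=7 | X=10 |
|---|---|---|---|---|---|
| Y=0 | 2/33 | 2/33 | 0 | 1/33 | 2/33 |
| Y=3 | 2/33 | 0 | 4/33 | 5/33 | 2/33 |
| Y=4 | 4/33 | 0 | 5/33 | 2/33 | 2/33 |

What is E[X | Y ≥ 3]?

P(Y ≥ 3) = 26/33.
Σ X·P over the event = 1·(2/33) + 1·(4/33) + 5·(4/33) + 5·(5/33) + 7·(5/33) + 7·(2/33) + 10·(2/33) + 10·(2/33) = 140/33.
E[X | Y ≥ 3] = (140/33) / (26/33) = 70/13.

70/13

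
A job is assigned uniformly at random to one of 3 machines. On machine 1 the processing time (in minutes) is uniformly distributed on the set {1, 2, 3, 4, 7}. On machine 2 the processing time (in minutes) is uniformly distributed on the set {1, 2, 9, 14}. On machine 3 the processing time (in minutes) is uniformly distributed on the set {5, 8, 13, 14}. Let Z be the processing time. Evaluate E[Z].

E[Z | machine 1] = (1+2+3+4+7)/5 = 17/5.
E[Z | machine 2] = (1+2+9+14)/4 = 13/2.
E[Z | machine 3] = (5+8+13+14)/4 = 10.
E[Z] = (1/3)·(17/5) + (1/3)·(13/2) + (1/3)·(10) = 199/30.

199/30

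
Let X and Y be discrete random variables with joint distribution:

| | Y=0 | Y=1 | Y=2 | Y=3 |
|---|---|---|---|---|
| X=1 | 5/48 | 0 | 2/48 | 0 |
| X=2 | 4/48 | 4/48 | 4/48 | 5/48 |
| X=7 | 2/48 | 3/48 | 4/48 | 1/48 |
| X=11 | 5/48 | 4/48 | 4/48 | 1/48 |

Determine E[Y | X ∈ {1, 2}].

31/24

P(X ∈ {1, 2}) = 1/2.
Σ Y·P over the event = 0·(5/48) + 2·(2/48) + 0·(4/48) + 1·(4/48) + 2·(4/48) + 3·(5/48) = 31/48.
E[Y | X ∈ {1, 2}] = (31/48) / (1/2) = 31/24.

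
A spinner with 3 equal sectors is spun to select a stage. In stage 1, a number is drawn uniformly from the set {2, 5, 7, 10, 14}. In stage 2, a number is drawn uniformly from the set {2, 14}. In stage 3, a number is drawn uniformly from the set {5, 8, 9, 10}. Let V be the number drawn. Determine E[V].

118/15

E[V | stage 1] = (2+5+7+10+14)/5 = 38/5.
E[V | stage 2] = (2+14)/2 = 8.
E[V | stage 3] = (5+8+9+10)/4 = 8.
E[V] = (1/3)·(38/5) + (1/3)·(8) + (1/3)·(8) = 118/15.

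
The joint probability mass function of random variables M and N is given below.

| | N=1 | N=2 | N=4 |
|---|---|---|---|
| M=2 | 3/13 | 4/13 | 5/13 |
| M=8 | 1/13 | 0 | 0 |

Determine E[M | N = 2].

2

P(N = 2) = 4/13.
Summing M·P(M=x,N=y) over the conditioning event gives 8/13.
E[M | N = 2] = (8/13) / (4/13) = 2.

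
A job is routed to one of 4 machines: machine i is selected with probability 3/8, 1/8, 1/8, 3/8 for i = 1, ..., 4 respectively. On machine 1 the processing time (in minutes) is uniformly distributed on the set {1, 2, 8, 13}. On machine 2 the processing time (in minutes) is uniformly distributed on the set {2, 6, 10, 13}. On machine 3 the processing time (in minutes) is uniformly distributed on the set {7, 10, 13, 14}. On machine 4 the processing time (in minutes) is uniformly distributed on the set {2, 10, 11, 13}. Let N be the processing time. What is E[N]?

E[N | machine 1] = (1+2+8+13)/4 = 6.
E[N | machine 2] = (2+6+10+13)/4 = 31/4.
E[N | machine 3] = (7+10+13+14)/4 = 11.
E[N | machine 4] = (2+10+11+13)/4 = 9.
By the law of total expectation,
E[N] = (3/8)·(6) + (1/8)·(31/4) + (1/8)·(11) + (3/8)·(9) = 255/32.

255/32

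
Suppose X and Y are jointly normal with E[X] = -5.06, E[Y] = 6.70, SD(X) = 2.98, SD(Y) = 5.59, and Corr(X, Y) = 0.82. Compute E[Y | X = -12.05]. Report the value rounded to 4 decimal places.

-4.0519

For a bivariate normal, E[Y | X=x] = μ_Y + ρ·(σ_Y/σ_X)·(x − μ_X).
E[Y | X=-12.05] = 6.70 + (0.82)·(5.59/2.98)·(-12.05 − (-5.06)) = 6.70 + (1.53819)·(-6.99) = -4.0519.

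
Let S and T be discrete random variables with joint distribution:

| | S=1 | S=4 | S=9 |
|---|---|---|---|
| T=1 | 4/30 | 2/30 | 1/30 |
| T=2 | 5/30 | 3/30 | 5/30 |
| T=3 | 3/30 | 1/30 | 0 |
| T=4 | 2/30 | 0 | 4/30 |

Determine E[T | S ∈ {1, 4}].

P(S ∈ {1, 4}) = 2/3.
Σ T·P over the event = 1·(4/30) + 2·(5/30) + 3·(3/30) + 4·(2/30) + 1·(2/30) + 2·(3/30) + 3·(1/30) = 7/5.
E[T | S ∈ {1, 4}] = (7/5) / (2/3) = 21/10.

21/10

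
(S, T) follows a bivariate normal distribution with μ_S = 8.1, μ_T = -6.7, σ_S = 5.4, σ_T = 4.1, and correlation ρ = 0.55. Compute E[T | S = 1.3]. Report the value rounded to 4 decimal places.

-9.5396

E[T | S=x] = μ_T + ρ(σ_T/σ_S)(x − μ_S) for jointly normal variables.
E[T | S=1.3] = -6.7 + (0.55)·(4.1/5.4)·(1.3 − (8.1)) = -6.7 + (0.41759)·(-6.8) = -9.5396.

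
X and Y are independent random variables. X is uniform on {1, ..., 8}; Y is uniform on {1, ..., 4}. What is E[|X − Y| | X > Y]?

P(X > Y) = 11/16.
Summing |X−Y|·P(x,y) over outcomes with X > Y gives 37/16.
E[|X − Y| | X > Y] = (37/16) / (11/16) = 37/11.

37/11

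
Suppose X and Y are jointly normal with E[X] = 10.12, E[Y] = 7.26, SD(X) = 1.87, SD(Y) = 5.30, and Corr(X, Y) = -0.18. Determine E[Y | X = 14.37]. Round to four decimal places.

5.0918

For a bivariate normal, E[Y | X=x] = μ_Y + ρ·(σ_Y/σ_X)·(x − μ_X).
E[Y | X=14.37] = 7.26 + (-0.18)·(5.30/1.87)·(14.37 − (10.12)) = 7.26 + (-0.51016)·(4.25) = 5.0918.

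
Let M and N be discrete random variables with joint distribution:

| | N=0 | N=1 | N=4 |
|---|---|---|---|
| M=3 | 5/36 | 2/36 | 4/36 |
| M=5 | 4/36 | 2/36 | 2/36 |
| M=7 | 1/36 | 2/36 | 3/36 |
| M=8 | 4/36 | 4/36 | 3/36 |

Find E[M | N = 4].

P(N = 4) = 1/3.
Σ M·P over the event = 3·(4/36) + 5·(2/36) + 7·(3/36) + 8·(3/36) = 67/36.
E[M | N = 4] = (67/36) / (1/3) = 67/12.

67/12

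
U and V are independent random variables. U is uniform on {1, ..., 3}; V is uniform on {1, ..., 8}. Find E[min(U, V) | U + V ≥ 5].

37/18

P(U + V ≥ 5) = 3/4.
Summing min(U,V)·P(x,y) over outcomes with U + V ≥ 5 gives 37/24.
E[min(U, V) | U + V ≥ 5] = (37/24) / (3/4) = 37/18.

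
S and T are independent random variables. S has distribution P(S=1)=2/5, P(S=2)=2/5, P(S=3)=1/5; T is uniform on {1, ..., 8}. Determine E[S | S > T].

5/2

P(S > T) = 1/10.
Summing S·P(x,y) over outcomes with S > T gives 1/4.
E[S | S > T] = (1/4) / (1/10) = 5/2.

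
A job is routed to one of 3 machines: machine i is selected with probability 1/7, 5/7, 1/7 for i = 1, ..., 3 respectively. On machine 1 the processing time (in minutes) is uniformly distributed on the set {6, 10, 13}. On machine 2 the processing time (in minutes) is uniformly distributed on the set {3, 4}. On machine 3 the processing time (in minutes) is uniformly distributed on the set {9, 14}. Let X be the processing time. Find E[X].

E[X | machine 1] = (6+10+13)/3 = 29/3.
E[X | machine 2] = (3+4)/2 = 7/2.
E[X | machine 3] = (9+14)/2 = 23/2.
E[X] = (1/7)·(29/3) + (5/7)·(7/2) + (1/7)·(23/2) = 116/21.

116/21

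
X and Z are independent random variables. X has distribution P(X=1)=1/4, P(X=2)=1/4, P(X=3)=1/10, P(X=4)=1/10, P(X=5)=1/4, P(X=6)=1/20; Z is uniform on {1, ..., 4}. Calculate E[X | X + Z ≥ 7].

P(X + Z ≥ 7) = 5/16.
Summing X·P(x,y) over outcomes with X + Z ≥ 7 gives 121/80.
E[X | X + Z ≥ 7] = (121/80) / (5/16) = 121/25.

121/25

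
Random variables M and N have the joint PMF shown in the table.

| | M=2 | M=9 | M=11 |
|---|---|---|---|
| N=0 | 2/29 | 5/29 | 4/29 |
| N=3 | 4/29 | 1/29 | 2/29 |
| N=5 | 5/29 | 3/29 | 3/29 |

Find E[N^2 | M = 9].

28/3

P(M = 9) = 9/29.
Σ N^2·P over the event = 0·(5/29) + 9·(1/29) + 25·(3/29) = 84/29.
E[N^2 | M = 9] = (84/29) / (9/29) = 28/3.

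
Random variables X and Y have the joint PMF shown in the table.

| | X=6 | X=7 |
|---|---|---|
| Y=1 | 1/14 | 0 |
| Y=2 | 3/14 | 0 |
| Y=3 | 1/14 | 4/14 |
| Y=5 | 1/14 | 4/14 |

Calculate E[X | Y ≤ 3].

P(Y ≤ 3) = 9/14.
Σ X·P over the event = 6·(1/14) + 6·(3/14) + 6·(1/14) + 7·(4/14) = 29/7.
E[X | Y ≤ 3] = (29/7) / (9/14) = 58/9.

58/9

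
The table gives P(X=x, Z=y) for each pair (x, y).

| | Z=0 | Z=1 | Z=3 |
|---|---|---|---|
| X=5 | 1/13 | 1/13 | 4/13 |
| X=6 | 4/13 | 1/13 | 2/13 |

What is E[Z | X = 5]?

13/6

P(X = 5) = 6/13.
Σ Z·P over the event = 0·(1/13) + 1·(1/13) + 3·(4/13) = 1.
E[Z | X = 5] = (1) / (6/13) = 13/6.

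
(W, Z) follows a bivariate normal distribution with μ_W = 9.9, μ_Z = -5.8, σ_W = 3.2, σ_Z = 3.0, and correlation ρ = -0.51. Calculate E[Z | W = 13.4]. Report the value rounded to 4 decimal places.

-7.4734

The regression of Z on W has slope ρ·σ_Z/σ_W and passes through (μ_W, μ_Z).
E[Z | W=13.4] = -5.8 + (-0.51)·(3.0/3.2)·(13.4 − (9.9)) = -5.8 + (-0.478125)·(3.5) = -7.4734.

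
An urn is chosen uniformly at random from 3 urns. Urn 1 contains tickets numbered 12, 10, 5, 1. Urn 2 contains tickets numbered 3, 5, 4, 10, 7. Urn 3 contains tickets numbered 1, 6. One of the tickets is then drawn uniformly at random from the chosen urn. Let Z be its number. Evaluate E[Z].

163/30

E[Z | urn 1] = (12+10+5+1)/4 = 7.
E[Z | urn 2] = (3+5+4+10+7)/5 = 29/5.
E[Z | urn 3] = (1+6)/2 = 7/2.
By the law of total expectation,
E[Z] = (1/3)·(7) + (1/3)·(29/5) + (1/3)·(7/2) = 163/30.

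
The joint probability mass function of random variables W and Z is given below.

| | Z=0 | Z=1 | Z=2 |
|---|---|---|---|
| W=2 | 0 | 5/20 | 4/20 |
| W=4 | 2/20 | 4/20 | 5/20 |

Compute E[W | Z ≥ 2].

28/9

P(Z ≥ 2) = 9/20.
Summing W·P(W=x,Z=y) over the conditioning event gives 7/5.
E[W | Z ≥ 2] = (7/5) / (9/20) = 28/9.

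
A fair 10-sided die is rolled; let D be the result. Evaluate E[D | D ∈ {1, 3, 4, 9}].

P(D ∈ {1, 3, 4, 9}) = 2/5.
Σ over the event: 1·1/10 + 3·1/10 + 4·1/10 + 9·1/10 = 17/10.
E[D | D ∈ {1, 3, 4, 9}] = (17/10) / (2/5) = 17/4.

17/4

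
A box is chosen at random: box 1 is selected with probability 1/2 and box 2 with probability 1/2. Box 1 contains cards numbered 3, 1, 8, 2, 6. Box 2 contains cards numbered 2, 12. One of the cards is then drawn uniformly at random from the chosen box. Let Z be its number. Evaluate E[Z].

11/2

E[Z | box 1] = (3+1+8+2+6)/5 = 4.
E[Z | box 2] = (2+12)/2 = 7.
E[Z] = (1/2)·(4) + (1/2)·(7) = 11/2.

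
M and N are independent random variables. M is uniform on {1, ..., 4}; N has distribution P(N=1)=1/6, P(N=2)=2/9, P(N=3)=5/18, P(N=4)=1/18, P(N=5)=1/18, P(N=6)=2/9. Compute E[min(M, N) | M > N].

20/11

P(M > N) = 11/36.
Summing min(M,N)·P(x,y) over outcomes with M > N gives 5/9.
E[min(M, N) | M > N] = (5/9) / (11/36) = 20/11.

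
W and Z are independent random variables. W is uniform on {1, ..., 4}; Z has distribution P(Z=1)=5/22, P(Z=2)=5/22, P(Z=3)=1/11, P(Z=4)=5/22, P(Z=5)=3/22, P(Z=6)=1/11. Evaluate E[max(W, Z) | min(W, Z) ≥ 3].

9/2

P(min(W, Z) ≥ 3) = 3/11.
Summing max(W,Z)·P(x,y) over outcomes with min(W, Z) ≥ 3 gives 27/22.
E[max(W, Z) | min(W, Z) ≥ 3] = (27/22) / (3/11) = 9/2.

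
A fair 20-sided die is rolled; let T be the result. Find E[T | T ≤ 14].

15/2

P(T ≤ 14) = 7/10.
E[T | T ≤ 14] = (21/4) / (7/10) = 15/2.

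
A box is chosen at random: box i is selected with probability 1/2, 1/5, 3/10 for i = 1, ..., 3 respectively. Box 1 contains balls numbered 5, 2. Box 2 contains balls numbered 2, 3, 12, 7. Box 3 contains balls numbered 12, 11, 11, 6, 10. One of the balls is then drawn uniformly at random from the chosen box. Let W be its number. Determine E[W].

119/20

E[W | box 1] = (5+2)/2 = 7/2.
E[W | box 2] = (2+3+12+7)/4 = 6.
E[W | box 3] = (12+11+11+6+10)/5 = 10.
E[W] = (1/2)·(7/2) + (1/5)·(6) + (3/10)·(10) = 119/20.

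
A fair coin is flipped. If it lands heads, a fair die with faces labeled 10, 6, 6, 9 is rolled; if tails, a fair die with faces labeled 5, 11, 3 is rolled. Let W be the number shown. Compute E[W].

E[W | heads] = (10+6+6+9)/4 = 31/4.
E[W | tails] = (5+11+3)/3 = 19/3.
By the law of total expectation,
E[W] = (1/2)·(31/4) + (1/2)·(19/3) = 169/24.

169/24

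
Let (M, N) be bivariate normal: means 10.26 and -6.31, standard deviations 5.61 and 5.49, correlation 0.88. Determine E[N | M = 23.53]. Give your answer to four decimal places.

E[N | M=x] = μ_N + ρ(σ_N/σ_M)(x − μ_M) for jointly normal variables.
E[N | M=23.53] = -6.31 + (0.88)·(5.49/5.61)·(23.53 − (10.26)) = -6.31 + (0.861176)·(13.27) = 5.1178.

5.1178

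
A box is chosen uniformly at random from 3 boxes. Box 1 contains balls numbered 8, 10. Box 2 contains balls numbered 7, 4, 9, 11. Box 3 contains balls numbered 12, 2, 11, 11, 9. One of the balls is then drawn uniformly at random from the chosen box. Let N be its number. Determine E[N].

103/12

E[N | box 1] = (8+10)/2 = 9.
E[N | box 2] = (7+4+9+11)/4 = 31/4.
E[N | box 3] = (12+2+11+11+9)/5 = 9.
By the law of total expectation,
E[N] = (1/3)·(9) + (1/3)·(31/4) + (1/3)·(9) = 103/12.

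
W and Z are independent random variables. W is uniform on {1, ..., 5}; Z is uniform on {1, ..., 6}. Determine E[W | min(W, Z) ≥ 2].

7/2

P(min(W, Z) ≥ 2) = 2/3.
Summing W·P(x,y) over outcomes with min(W, Z) ≥ 2 gives 7/3.
E[W | min(W, Z) ≥ 2] = (7/3) / (2/3) = 7/2.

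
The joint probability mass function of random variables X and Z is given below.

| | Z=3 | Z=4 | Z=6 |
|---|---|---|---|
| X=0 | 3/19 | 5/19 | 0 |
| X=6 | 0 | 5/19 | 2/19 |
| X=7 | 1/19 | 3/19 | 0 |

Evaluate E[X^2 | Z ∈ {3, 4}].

P(Z ∈ {3, 4}) = 17/19.
Σ X^2·P over the event = 0·(3/19) + 0·(5/19) + 36·(5/19) + 49·(1/19) + 49·(3/19) = 376/19.
E[X^2 | Z ∈ {3, 4}] = (376/19) / (17/19) = 376/17.

376/17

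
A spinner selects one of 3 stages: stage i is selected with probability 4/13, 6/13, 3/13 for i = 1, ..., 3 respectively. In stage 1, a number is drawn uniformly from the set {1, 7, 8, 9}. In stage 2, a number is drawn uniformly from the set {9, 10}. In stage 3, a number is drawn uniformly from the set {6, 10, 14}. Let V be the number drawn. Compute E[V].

112/13

E[V | stage 1] = (1+7+8+9)/4 = 25/4.
E[V | stage 2] = (9+10)/2 = 19/2.
E[V | stage 3] = (6+10+14)/3 = 10.
E[V] = (4/13)·(25/4) + (6/13)·(19/2) + (3/13)·(10) = 112/13.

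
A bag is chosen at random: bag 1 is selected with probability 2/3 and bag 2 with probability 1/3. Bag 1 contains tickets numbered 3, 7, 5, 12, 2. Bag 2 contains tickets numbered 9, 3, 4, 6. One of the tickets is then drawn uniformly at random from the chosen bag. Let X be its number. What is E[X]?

57/10

E[X | bag 1] = (3+7+5+12+2)/5 = 29/5.
E[X | bag 2] = (9+3+4+6)/4 = 11/2.
By the law of total expectation,
E[X] = (2/3)·(29/5) + (1/3)·(11/2) = 57/10.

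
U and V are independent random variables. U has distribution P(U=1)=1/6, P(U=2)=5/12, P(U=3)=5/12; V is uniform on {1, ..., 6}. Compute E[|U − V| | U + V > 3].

P(U + V > 3) = 7/8.
Summing |U−V|·P(x,y) over outcomes with U + V > 3 gives 41/24.
E[|U − V| | U + V > 3] = (41/24) / (7/8) = 41/21.

41/21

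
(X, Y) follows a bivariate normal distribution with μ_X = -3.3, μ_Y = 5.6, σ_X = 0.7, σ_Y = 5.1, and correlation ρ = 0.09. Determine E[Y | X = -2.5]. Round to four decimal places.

The regression of Y on X has slope ρ·σ_Y/σ_X and passes through (μ_X, μ_Y).
E[Y | X=-2.5] = 5.6 + (0.09)·(5.1/0.7)·(-2.5 − (-3.3)) = 5.6 + (0.65571)·(0.8) = 6.1246.

6.1246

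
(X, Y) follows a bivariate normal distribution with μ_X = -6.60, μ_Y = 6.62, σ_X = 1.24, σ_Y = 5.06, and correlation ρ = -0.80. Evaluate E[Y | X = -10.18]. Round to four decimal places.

18.3070

For a bivariate normal, E[Y | X=x] = μ_Y + ρ·(σ_Y/σ_X)·(x − μ_X).
E[Y | X=-10.18] = 6.62 + (-0.80)·(5.06/1.24)·(-10.18 − (-6.60)) = 6.62 + (-3.26452)·(-3.58) = 18.3070.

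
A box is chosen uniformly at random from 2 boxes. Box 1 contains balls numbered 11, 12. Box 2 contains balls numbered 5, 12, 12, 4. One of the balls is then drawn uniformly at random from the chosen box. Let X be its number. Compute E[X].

79/8

E[X | box 1] = (11+12)/2 = 23/2.
E[X | box 2] = (5+12+12+4)/4 = 33/4.
By the law of total expectation,
E[X] = (1/2)·(23/2) + (1/2)·(33/4) = 79/8.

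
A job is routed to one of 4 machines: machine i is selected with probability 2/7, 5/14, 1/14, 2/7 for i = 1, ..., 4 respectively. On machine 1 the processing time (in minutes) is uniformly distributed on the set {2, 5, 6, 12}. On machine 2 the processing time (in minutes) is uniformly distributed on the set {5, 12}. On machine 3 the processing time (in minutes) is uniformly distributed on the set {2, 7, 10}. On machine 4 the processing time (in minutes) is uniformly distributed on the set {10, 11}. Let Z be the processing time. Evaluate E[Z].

695/84

E[Z | machine 1] = (2+5+6+12)/4 = 25/4.
E[Z | machine 2] = (5+12)/2 = 17/2.
E[Z | machine 3] = (2+7+10)/3 = 19/3.
E[Z | machine 4] = (10+11)/2 = 21/2.
By the law of total expectation,
E[Z] = (2/7)·(25/4) + (5/14)·(17/2) + (1/14)·(19/3) + (2/7)·(21/2) = 695/84.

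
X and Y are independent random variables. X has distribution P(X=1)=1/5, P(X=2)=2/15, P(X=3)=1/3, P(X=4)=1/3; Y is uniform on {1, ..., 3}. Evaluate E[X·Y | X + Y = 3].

P(X + Y = 3) = 1/9.
Summing XY·P(x,y) over outcomes with X + Y = 3 gives 2/9.
E[X·Y | X + Y = 3] = (2/9) / (1/9) = 2.

2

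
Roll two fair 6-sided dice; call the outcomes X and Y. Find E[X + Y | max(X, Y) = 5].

70/9

Outcomes with max(X, Y) = 5: (1,5), (2,5), (3,5), (4,5), (5,1), (5,2), (5,3), (5,4), (5,5), each with probability 1/36.
E[X + Y | max(X, Y) = 5] = (6 + 7 + 8 + 9 + 6 + 7 + 8 + 9 + 10) / 9 = 70/9.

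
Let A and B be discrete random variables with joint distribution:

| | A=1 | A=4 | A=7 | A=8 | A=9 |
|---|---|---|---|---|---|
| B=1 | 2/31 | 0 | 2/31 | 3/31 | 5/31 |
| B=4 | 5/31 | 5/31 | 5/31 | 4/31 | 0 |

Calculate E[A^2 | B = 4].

586/19

P(B = 4) = 19/31.
Σ A^2·P over the event = 1·(5/31) + 16·(5/31) + 49·(5/31) + 64·(4/31) = 586/31.
E[A^2 | B = 4] = (586/31) / (19/31) = 586/19.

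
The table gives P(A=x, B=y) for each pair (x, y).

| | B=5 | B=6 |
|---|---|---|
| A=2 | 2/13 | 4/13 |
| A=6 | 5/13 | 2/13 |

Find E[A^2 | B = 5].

188/7

P(B = 5) = 7/13.
Σ A^2·P over the event = 4·(2/13) + 36·(5/13) = 188/13.
E[A^2 | B = 5] = (188/13) / (7/13) = 188/7.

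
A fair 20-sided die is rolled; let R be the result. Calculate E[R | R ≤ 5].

Given R ≤ 5, R is equally likely to be any of {1, 2, 3, 4, 5}.
E[R | R ≤ 5] = (1 + 2 + 3 + 4 + 5) / 5 = 3.

3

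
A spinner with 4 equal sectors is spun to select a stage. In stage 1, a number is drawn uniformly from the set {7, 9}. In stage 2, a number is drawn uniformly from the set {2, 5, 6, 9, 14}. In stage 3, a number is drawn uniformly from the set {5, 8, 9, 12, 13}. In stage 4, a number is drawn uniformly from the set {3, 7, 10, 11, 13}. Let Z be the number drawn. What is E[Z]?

167/20

E[Z | stage 1] = (7+9)/2 = 8.
E[Z | stage 2] = (2+5+6+9+14)/5 = 36/5.
E[Z | stage 3] = (5+8+9+12+13)/5 = 47/5.
E[Z | stage 4] = (3+7+10+11+13)/5 = 44/5.
By the law of total expectation,
E[Z] = (1/4)·(8) + (1/4)·(36/5) + (1/4)·(47/5) + (1/4)·(44/5) = 167/20.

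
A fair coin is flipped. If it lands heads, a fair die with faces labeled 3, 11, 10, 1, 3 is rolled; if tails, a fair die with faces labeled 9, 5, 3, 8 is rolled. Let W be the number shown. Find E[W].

237/40

E[W | heads] = (3+11+10+1+3)/5 = 28/5.
E[W | tails] = (9+5+3+8)/4 = 25/4.
E[W] = (1/2)·(28/5) + (1/2)·(25/4) = 237/40.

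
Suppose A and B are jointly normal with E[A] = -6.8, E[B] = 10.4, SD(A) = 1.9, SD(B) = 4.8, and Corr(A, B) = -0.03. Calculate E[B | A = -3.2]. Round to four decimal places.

10.1272

The regression of B on A has slope ρ·σ_B/σ_A and passes through (μ_A, μ_B).
E[B | A=-3.2] = 10.4 + (-0.03)·(4.8/1.9)·(-3.2 − (-6.8)) = 10.4 + (-0.075789)·(3.6) = 10.1272.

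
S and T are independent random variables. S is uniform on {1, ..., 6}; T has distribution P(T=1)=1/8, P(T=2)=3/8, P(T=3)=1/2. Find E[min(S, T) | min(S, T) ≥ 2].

P(min(S, T) ≥ 2) = 35/48.
Summing min(S,T)·P(x,y) over outcomes with min(S, T) ≥ 2 gives 43/24.
E[min(S, T) | min(S, T) ≥ 2] = (43/24) / (35/48) = 86/35.

86/35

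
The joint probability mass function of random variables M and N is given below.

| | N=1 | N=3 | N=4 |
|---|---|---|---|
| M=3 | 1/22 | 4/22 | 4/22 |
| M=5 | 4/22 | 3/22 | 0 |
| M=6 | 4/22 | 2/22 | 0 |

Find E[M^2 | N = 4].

9

P(N = 4) = 2/11.
Σ M^2·P over the event = 9·(4/22) = 18/11.
E[M^2 | N = 4] = (18/11) / (2/11) = 9.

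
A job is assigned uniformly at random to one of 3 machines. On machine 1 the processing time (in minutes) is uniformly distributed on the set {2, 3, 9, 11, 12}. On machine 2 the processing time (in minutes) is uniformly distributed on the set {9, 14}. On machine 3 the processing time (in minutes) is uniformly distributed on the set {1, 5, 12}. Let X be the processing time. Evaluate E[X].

E[X | machine 1] = (2+3+9+11+12)/5 = 37/5.
E[X | machine 2] = (9+14)/2 = 23/2.
E[X | machine 3] = (1+5+12)/3 = 6.
By the law of total expectation,
E[X] = (1/3)·(37/5) + (1/3)·(23/2) + (1/3)·(6) = 83/10.

83/10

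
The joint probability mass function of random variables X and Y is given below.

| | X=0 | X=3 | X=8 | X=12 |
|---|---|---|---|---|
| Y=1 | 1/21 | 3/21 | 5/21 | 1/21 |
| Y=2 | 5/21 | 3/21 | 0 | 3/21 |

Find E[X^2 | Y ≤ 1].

P(Y ≤ 1) = 10/21.
Summing X^2·P(X=x,Y=y) over the conditioning event gives 491/21.
E[X^2 | Y ≤ 1] = (491/21) / (10/21) = 491/10.

491/10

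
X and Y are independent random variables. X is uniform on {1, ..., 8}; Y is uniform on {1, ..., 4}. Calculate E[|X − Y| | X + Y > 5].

P(X + Y > 5) = 11/16.
Summing |X−Y|·P(x,y) over outcomes with X + Y > 5 gives 35/16.
E[|X − Y| | X + Y > 5] = (35/16) / (11/16) = 35/11.

35/11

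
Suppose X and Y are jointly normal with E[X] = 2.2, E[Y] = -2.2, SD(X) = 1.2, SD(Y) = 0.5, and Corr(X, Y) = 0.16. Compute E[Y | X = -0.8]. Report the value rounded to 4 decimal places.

E[Y | X=x] = μ_Y + ρ(σ_Y/σ_X)(x − μ_X) for jointly normal variables.
E[Y | X=-0.8] = -2.2 + (0.16)·(0.5/1.2)·(-0.8 − (2.2)) = -2.2 + (0.066667)·(-3) = -2.4000.

-2.4000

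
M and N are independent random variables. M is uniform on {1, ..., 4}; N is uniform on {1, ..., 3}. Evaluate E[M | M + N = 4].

Outcomes with M + N = 4: (1,3), (2,2), (3,1), each with probability 1/12.
E[M | M + N = 4] = (1 + 2 + 3) / 3 = 2.

2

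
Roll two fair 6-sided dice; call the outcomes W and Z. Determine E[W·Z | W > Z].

P(W > Z) = 5/12.
Summing WZ·P(x,y) over outcomes with W > Z gives 175/36.
E[W·Z | W > Z] = (175/36) / (5/12) = 35/3.

35/3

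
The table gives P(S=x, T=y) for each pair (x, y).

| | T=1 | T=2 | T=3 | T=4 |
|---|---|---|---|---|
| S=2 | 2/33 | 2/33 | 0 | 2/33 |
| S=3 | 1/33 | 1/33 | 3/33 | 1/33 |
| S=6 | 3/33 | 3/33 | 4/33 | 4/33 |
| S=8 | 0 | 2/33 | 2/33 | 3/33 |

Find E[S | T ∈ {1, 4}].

P(T ∈ {1, 4}) = 16/33.
Summing S·P(S=x,T=y) over the conditioning event gives 80/33.
E[S | T ∈ {1, 4}] = (80/33) / (16/33) = 5.

5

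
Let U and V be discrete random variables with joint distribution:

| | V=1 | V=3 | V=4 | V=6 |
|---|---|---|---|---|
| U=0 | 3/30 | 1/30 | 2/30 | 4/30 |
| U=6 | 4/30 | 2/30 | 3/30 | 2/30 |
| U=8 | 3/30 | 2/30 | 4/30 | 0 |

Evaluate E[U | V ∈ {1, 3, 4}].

P(V ∈ {1, 3, 4}) = 4/5.
Summing U·P(U=x,V=y) over the conditioning event gives 21/5.
E[U | V ∈ {1, 3, 4}] = (21/5) / (4/5) = 21/4.

21/4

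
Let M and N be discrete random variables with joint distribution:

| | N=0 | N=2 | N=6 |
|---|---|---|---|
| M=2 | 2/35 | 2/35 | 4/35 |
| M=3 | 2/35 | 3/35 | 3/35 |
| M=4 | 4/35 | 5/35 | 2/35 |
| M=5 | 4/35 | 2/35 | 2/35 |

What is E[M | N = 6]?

35/11

P(N = 6) = 11/35.
Summing M·P(M=x,N=y) over the conditioning event gives 1.
E[M | N = 6] = (1) / (11/35) = 35/11.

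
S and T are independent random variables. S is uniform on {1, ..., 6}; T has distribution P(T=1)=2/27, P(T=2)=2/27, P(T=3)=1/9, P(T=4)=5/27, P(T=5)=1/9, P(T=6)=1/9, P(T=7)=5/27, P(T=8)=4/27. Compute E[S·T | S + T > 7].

615/26

P(S + T > 7) = 52/81.
Summing ST·P(x,y) over outcomes with S + T > 7 gives 410/27.
E[S·T | S + T > 7] = (410/27) / (52/81) = 615/26.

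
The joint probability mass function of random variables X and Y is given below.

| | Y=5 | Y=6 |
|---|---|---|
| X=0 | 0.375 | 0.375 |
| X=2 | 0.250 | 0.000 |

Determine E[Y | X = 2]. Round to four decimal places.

5.0000

P(X = 2) = 0.250.
Σ Y·P over the event = 5·(0.250) = 1.250.
E[Y | X = 2] = (1.250) / (0.250) = 5.0000.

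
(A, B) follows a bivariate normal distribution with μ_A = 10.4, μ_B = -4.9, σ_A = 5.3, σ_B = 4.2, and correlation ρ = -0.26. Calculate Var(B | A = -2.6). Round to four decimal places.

16.4475

The conditional variance in a bivariate normal is σ_B²(1 − ρ²), independent of x.
Var(B | A=-2.6) = (4.2)²·(1 − (-0.26)²) = 17.64·0.9324 = 16.4475.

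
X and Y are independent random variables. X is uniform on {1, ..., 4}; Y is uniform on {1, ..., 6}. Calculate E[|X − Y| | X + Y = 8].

2

Outcomes with X + Y = 8: (2,6), (3,5), (4,4), each with probability 1/24.
E[|X − Y| | X + Y = 8] = (4 + 2 + 0) / 3 = 2.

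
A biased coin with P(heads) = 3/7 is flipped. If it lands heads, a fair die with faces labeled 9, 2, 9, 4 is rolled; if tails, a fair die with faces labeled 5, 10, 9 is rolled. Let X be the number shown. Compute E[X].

50/7

E[X | heads] = (9+2+9+4)/4 = 6.
E[X | tails] = (5+10+9)/3 = 8.
By the law of total expectation,
E[X] = (3/7)·(6) + (4/7)·(8) = 50/7.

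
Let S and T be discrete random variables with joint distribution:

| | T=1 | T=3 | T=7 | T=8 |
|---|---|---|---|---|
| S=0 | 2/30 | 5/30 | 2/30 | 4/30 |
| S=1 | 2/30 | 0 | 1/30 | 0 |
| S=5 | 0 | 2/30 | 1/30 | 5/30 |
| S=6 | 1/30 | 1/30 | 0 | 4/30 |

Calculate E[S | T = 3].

P(T = 3) = 4/15.
Summing S·P(S=x,T=y) over the conditioning event gives 8/15.
E[S | T = 3] = (8/15) / (4/15) = 2.

2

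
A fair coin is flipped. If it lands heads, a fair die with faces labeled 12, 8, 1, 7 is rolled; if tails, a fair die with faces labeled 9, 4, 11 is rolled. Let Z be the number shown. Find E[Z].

E[Z | heads] = (12+8+1+7)/4 = 7.
E[Z | tails] = (9+4+11)/3 = 8.
By the law of total expectation,
E[Z] = (1/2)·(7) + (1/2)·(8) = 15/2.

15/2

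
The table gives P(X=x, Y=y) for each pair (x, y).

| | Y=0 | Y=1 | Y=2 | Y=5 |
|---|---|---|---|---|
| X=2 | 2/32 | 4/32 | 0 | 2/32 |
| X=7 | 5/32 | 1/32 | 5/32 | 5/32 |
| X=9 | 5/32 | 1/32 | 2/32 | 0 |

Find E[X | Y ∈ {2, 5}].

46/7

P(Y ∈ {2, 5}) = 7/16.
Σ X·P over the event = 2·(2/32) + 7·(5/32) + 7·(5/32) + 9·(2/32) = 23/8.
E[X | Y ∈ {2, 5}] = (23/8) / (7/16) = 46/7.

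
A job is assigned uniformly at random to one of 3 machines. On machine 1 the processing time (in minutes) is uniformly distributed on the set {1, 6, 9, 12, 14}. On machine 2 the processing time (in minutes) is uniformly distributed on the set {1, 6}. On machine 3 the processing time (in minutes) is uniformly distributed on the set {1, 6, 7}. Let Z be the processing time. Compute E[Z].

497/90

E[Z | machine 1] = (1+6+9+12+14)/5 = 42/5.
E[Z | machine 2] = (1+6)/2 = 7/2.
E[Z | machine 3] = (1+6+7)/3 = 14/3.
By the law of total expectation,
E[Z] = (1/3)·(42/5) + (1/3)·(7/2) + (1/3)·(14/3) = 497/90.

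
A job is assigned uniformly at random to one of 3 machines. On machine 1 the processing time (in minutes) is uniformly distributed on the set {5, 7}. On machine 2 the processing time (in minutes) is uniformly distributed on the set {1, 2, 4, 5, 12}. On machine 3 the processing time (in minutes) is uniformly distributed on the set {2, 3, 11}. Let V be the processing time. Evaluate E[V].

E[V | machine 1] = (5+7)/2 = 6.
E[V | machine 2] = (1+2+4+5+12)/5 = 24/5.
E[V | machine 3] = (2+3+11)/3 = 16/3.
E[V] = (1/3)·(6) + (1/3)·(24/5) + (1/3)·(16/3) = 242/45.

242/45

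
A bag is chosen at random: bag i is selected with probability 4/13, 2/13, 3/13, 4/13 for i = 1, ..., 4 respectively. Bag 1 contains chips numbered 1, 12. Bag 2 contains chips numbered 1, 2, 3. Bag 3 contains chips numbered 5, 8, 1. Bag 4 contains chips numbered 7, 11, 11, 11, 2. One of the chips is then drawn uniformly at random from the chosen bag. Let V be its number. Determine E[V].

E[V | bag 1] = (1+12)/2 = 13/2.
E[V | bag 2] = (1+2+3)/3 = 2.
E[V | bag 3] = (5+8+1)/3 = 14/3.
E[V | bag 4] = (7+11+11+11+2)/5 = 42/5.
By the law of total expectation,
E[V] = (4/13)·(13/2) + (2/13)·(2) + (3/13)·(14/3) + (4/13)·(42/5) = 388/65.

388/65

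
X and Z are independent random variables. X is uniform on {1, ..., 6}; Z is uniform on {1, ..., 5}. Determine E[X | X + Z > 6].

14/3

P(X + Z > 6) = 1/2.
Summing X·P(x,y) over outcomes with X + Z > 6 gives 7/3.
E[X | X + Z > 6] = (7/3) / (1/2) = 14/3.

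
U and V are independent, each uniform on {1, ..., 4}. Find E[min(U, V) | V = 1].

1

Outcomes with V = 1: (1,1), (2,1), (3,1), (4,1), each with probability 1/16.
E[min(U, V) | V = 1] = (1 + 1 + 1 + 1) / 4 = 1.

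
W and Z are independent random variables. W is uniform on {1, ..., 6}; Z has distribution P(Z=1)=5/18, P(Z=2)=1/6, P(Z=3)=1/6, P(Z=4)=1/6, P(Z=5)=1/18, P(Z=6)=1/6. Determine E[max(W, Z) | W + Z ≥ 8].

P(W + Z ≥ 8) = 37/108.
Summing max(W,Z)·P(x,y) over outcomes with W + Z ≥ 8 gives 23/12.
E[max(W, Z) | W + Z ≥ 8] = (23/12) / (37/108) = 207/37.

207/37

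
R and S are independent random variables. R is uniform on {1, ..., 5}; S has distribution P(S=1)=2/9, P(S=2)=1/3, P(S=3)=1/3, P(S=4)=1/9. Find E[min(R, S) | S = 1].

P(S = 1) = 2/9.
Summing min(R,S)·P(x,y) over outcomes with S = 1 gives 2/9.
E[min(R, S) | S = 1] = (2/9) / (2/9) = 1.

1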